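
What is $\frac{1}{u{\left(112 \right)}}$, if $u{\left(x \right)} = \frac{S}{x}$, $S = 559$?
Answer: $\frac{112}{559} \approx 0.20036$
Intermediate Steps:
$u{\left(x \right)} = \frac{559}{x}$
$\frac{1}{u{\left(112 \right)}} = \frac{1}{559 \cdot \frac{1}{112}} = \frac{1}{\frac{559}{112}} = \frac{112}{559}$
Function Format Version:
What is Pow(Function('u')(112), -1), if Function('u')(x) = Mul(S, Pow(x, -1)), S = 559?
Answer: Rational(112, 559) ≈ 0.20036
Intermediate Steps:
Function('u')(x) = Mul(559, Pow(x, -1))
Pow(Function('u')(112), -1) = Pow(Mul(559, Pow(112, -1)), -1) = Pow(Mul(559, Rational(1, 112)), -1) = Pow(Rational(559, 112), -1) = Rational(112, 559)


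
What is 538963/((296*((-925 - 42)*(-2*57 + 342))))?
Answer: -538963/65260896 ≈ -0.0082586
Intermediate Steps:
538963/((296*((-925 - 42)*(-2*57 + 342)))) = 538963/((296*(-967*(-114 + 342)))) = 538963/((296*(-967*228))) = 538963/((296*(-220476))) = 538963/(-65260896) = 538963*(-1/65260896) = -538963/65260896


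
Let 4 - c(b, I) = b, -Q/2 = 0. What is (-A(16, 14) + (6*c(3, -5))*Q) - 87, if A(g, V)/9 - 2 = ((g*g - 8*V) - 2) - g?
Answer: -1239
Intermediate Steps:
Q = 0 (Q = -2*0 = 0)
c(b, I) = 4 - b
A(g, V) = -72*V - 9*g + 9*g² (A(g, V) = 18 + 9*(((g*g - 8*V) - 2) - g) = 18 + 9*(((g² - 8*V) - 2) - g) = 18 + 9*((-2 + g² - 8*V) - g) = 18 + 9*(-2 + g² - g - 8*V) = 18 + (-18 - 72*V - 9*g + 9*g²) = -72*V - 9*g + 9*g²)
(-A(16, 14) + (6*c(3, -5))*Q) - 87 = (-(-72*14 - 9*16 + 9*16²) + (6*(4 - 1*3))*0) - 87 = (-(-1008 - 144 + 9*256) + (6*(4 - 3))*0) - 87 = (-(-1008 - 144 + 2304) + (6*1)*0) - 87 = (-1*1152 + 6*0) - 87 = (-1152 + 0) - 87 = -1152 - 87 = -1239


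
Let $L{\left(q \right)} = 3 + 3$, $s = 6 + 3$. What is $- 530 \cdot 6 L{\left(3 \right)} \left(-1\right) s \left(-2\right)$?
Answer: $-343440$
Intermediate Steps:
$s = 9$
$L{\left(q \right)} = 6$
$- 530 \cdot 6 L{\left(3 \right)} \left(-1\right) s \left(-2\right) = - 530 \cdot 6 \cdot 6 \left(-1\right) 9 \left(-2\right) = - 530 \cdot 36 \left(-1\right) 9 \left(-2\right) = - 530 \left(-36\right) 9 \left(-2\right) = - 530 \left(\left(-324\right) \left(-2\right)\right) = \left(-530\right) 648 = -343440$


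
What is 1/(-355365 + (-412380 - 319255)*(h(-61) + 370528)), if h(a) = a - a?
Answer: -1/271091608645 ≈ -3.6888e-12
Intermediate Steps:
h(a) = 0
1/(-355365 + (-412380 - 319255)*(h(-61) + 370528)) = 1/(-355365 + (-412380 - 319255)*(0 + 370528)) = 1/(-355365 - 731635*370528) = 1/(-355365 - 271091253280) = 1/(-271091608645) = -1/271091608645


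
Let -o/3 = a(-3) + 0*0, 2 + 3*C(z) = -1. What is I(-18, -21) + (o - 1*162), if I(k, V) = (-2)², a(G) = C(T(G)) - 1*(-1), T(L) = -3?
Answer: -158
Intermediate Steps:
C(z) = -1 (C(z) = -⅔ + (⅓)*(-1) = -⅔ - ⅓ = -1)
a(G) = 0 (a(G) = -1 - 1*(-1) = -1 + 1 = 0)
I(k, V) = 4
o = 0 (o = -3*(0 + 0*0) = -3*(0 + 0) = -3*0 = 0)
I(-18, -21) + (o - 1*162) = 4 + (0 - 1*162) = 4 + (0 - 162) = 4 - 162 = -158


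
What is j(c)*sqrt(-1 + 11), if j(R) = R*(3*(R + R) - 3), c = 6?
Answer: 198*sqrt(10) ≈ 626.13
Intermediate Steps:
j(R) = R*(-3 + 6*R) (j(R) = R*(3*(2*R) - 3) = R*(6*R - 3) = R*(-3 + 6*R))
j(c)*sqrt(-1 + 11) = (3*6*(-1 + 2*6))*sqrt(-1 + 11) = (3*6*(-1 + 12))*sqrt(10) = (3*6*11)*sqrt(10) = 198*sqrt(10)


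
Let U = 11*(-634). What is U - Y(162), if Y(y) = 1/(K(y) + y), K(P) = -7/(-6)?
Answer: -6827552/979 ≈ -6974.0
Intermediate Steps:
K(P) = 7/6 (K(P) = -7*(-1/6) = 7/6)
Y(y) = 1/(7/6 + y)
U = -6974
U - Y(162) = -6974 - 6/(7 + 6*162) = -6974 - 6/(7 + 972) = -6974 - 6/979 = -6827552/979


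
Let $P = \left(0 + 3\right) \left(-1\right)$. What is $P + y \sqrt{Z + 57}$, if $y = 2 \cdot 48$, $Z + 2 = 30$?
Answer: $-3 + 96 \sqrt{85} \approx 882.08$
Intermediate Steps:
$Z = 28$ ($Z = -2 + 30 = 28$)
$y = 96$
$P = -3$ ($P = 3 \left(-1\right) = -3$)
$P + y \sqrt{Z + 57} = -3 + 96 \sqrt{28 + 57} = -3 + 96 \sqrt{85}$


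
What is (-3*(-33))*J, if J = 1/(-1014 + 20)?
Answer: -99/994 ≈ -0.099598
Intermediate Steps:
J = -1/994 (J = 1/(-994) = -1/994 ≈ -0.0010060)
(-3*(-33))*J = -3*(-33)*(-1/994) = 99*(-1/994) = -99/994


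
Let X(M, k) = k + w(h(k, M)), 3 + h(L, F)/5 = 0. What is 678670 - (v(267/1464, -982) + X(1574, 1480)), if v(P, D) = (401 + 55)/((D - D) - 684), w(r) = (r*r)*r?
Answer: 2041697/3 ≈ 6.8057e+5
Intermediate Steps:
h(L, F) = -15 (h(L, F) = -15 + 5*0 = -15 + 0 = -15)
w(r) = r**3 (w(r) = r**2*r = r**3)
X(M, k) = -3375 + k (X(M, k) = k + (-15)**3 = k - 3375 = -3375 + k)
v(P, D) = -2/3 (v(P, D) = 456/(0 - 684) = 456/(-684) = 456*(-1/684) = -2/3)
678670 - (v(267/1464, -982) + X(1574, 1480)) = 678670 - (-2/3 + (-3375 + 1480)) = 678670 - (-2/3 - 1895) = 678670 - 1*(-5687/3) = 678670 + 5687/3 = 2041697/3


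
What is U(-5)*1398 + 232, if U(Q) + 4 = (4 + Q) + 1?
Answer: -5360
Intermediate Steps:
U(Q) = 1 + Q (U(Q) = -4 + ((4 + Q) + 1) = -4 + (5 + Q) = 1 + Q)
U(-5)*1398 + 232 = (1 - 5)*1398 + 232 = -4*1398 + 232 = -5592 + 232 = -5360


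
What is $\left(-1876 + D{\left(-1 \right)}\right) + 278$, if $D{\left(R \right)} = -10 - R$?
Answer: $-1607$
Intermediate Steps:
$\left(-1876 + D{\left(-1 \right)}\right) + 278 = \left(-1876 - 9\right) + 278 = -1885 + 278 = -1607$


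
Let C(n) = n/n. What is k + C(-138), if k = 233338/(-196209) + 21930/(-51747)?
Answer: -2074725911/3384409041 ≈ -0.61302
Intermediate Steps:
k = -5459134952/3384409041 (k = 233338*(-1/196209) + 21930*(-1/51747) = -233338/196209 - 7310/17249 = -5459134952/3384409041 ≈ -1.6130)
C(n) = 1
k + C(-138) = -5459134952/3384409041 + 1 = -2074725911/3384409041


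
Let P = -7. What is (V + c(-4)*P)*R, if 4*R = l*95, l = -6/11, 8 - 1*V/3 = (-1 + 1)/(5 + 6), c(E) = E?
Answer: -7410/11 ≈ -673.64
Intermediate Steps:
V = 24 (V = 24 - 3*(-1 + 1)/(5 + 6) = 24 - 0/11 = 24 - 3*0 = 24 + 0 = 24)
l = -6/11 (l = -6*1/11 = -6/11 ≈ -0.54545)
R = -285/22 (R = (-6/11*95)/4 = (¼)*(-570/11) = -285/22 ≈ -12.955)
(V + c(-4)*P)*R = (24 - 4*(-7))*(-285/22) = (24 + 28)*(-285/22) = 52*(-285/22) = -7410/11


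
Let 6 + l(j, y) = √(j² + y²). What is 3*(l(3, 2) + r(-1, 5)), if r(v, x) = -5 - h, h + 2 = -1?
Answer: -24 + 3*√13 ≈ -13.183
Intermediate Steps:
h = -3 (h = -2 - 1 = -3)
r(v, x) = -2 (r(v, x) = -5 - 1*(-3) = -5 + 3 = -2)
l(j, y) = -6 + √(j² + y²)
3*(l(3, 2) + r(-1, 5)) = 3*((-6 + √(3² + 2²)) - 2) = 3*((-6 + √(9 + 4)) - 2) = 3*((-6 + √13) - 2) = 3*(-8 + √13) = -24 + 3*√13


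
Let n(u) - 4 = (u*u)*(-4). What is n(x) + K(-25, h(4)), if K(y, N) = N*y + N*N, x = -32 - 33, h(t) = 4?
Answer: -16980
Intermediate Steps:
x = -65
K(y, N) = N² + N*y (K(y, N) = N*y + N² = N² + N*y)
n(u) = 4 - 4*u² (n(u) = 4 + (u*u)*(-4) = 4 + u²*(-4) = 4 - 4*u²)
n(x) + K(-25, h(4)) = (4 - 4*(-65)²) + 4*(4 - 25) = (4 - 4*4225) + 4*(-21) = (4 - 16900) - 84 = -16896 - 84 = -16980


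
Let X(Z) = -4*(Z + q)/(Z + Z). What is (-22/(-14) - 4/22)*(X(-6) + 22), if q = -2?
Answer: 6206/231 ≈ 26.866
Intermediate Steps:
X(Z) = -2*(-2 + Z)/Z (X(Z) = -4*(Z - 2)/(Z + Z) = -4*(-2 + Z)/(2*Z) = -4*(-2 + Z)*1/(2*Z) = -2*(-2 + Z)/Z)
(-22/(-14) - 4/22)*(X(-6) + 22) = (-22/(-14) - 4/22)*((-2 + 4/(-6)) + 22) = (-22*(-1/14) - 4*1/22)*((-2 + 4*(-1/6)) + 22) = (11/7 - 2/11)*((-2 - 2/3) + 22) = 107*(-8/3 + 22)/77 = (107/77)*(58/3) = 6206/231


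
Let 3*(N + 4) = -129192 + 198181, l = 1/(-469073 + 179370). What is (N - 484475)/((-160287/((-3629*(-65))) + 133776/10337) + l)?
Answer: -488983816908610416640/12992682690944367 ≈ -37635.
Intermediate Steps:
l = -1/289703 (l = 1/(-289703) = -1/289703 ≈ -3.4518e-6)
N = 68977/3 (N = -4 + (-129192 + 198181)/3 = -4 + (⅓)*68989 = -4 + 68989/3 = 68977/3 ≈ 22992.)
(N - 484475)/((-160287/((-3629*(-65))) + 133776/10337) + l) = (68977/3 - 484475)/((-160287/((-3629*(-65))) + 133776/10337) - 1/289703) = -1384448/(3*((-160287/235885 + 133776*(1/10337)) - 1/289703)) = -1384448/(3*((-160287*1/235885 + 133776/10337) - 1/289703)) = -1384448/(3*((-160287/235885 + 133776/10337) - 1/289703)) = -1384448/(3*(29898865041/2438343245 - 1/289703)) = -1384448/(3*8661788460629578/706395353106235) = -1384448/3*706395353106235/8661788460629578 = -488983816908610416640/12992682690944367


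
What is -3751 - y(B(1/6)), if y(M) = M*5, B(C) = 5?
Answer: -3776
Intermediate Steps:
y(M) = 5*M
-3751 - y(B(1/6)) = -3751 - 5*5 = -3751 - 1*25 = -3751 - 25 = -3776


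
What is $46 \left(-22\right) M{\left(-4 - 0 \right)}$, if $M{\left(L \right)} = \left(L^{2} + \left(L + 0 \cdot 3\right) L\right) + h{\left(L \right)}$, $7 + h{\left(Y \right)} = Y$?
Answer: $-21252$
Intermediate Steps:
$h{\left(Y \right)} = -7 + Y$
$M{\left(L \right)} = -7 + L + 2 L^{2}$ ($M{\left(L \right)} = \left(L^{2} + \left(L + 0 \cdot 3\right) L\right) + \left(-7 + L\right) = \left(L^{2} + \left(L + 0\right) L\right) + \left(-7 + L\right) = \left(L^{2} + L L\right) + \left(-7 + L\right) = \left(L^{2} + L^{2}\right) + \left(-7 + L\right) = 2 L^{2} + \left(-7 + L\right) = -7 + L + 2 L^{2}$)
$46 \left(-22\right) M{\left(-4 - 0 \right)} = 46 \left(-22\right) \left(-7 - 4 + 2 \left(-4 - 0\right)^{2}\right) = - 1012 \left(-7 + \left(-4 + 0\right) + 2 \left(-4 + 0\right)^{2}\right) = - 1012 \left(-7 - 4 + 2 \left(-4\right)^{2}\right) = - 1012 \left(-7 - 4 + 2 \cdot 16\right) = - 1012 \left(-7 - 4 + 32\right) = \left(-1012\right) 21 = -21252$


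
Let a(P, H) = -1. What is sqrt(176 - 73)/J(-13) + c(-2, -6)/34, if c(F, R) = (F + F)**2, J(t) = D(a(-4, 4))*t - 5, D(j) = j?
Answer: 8/17 + sqrt(103)/8 ≈ 1.7392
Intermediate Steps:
J(t) = -5 - t (J(t) = -t - 5 = -5 - t)
c(F, R) = 4*F**2 (c(F, R) = (2*F)**2 = 4*F**2)
sqrt(176 - 73)/J(-13) + c(-2, -6)/34 = sqrt(176 - 73)/(-5 - 1*(-13)) + (4*(-2)**2)/34 = sqrt(103)/(-5 + 13) + (4*4)*(1/34) = sqrt(103)/8 + 16*(1/34) = sqrt(103)*(1/8) + 8/17 = sqrt(103)/8 + 8/17 = 8/17 + sqrt(103)/8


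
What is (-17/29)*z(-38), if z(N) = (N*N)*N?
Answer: 932824/29 ≈ 32166.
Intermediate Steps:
z(N) = N³ (z(N) = N²*N = N³)
(-17/29)*z(-38) = -17/29*(-38)³ = -17*1/29*(-54872) = -17/29*(-54872) = 932824/29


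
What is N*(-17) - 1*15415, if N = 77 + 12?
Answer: -16928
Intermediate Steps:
N = 89
N*(-17) - 1*15415 = 89*(-17) - 1*15415 = -1513 - 15415 = -16928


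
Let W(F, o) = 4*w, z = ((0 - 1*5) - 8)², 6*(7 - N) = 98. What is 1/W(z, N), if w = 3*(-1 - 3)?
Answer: -1/48 ≈ -0.020833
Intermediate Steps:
N = -28/3 (N = 7 - ⅙*98 = 7 - 49/3 = -28/3 ≈ -9.3333)
z = 169 (z = ((0 - 5) - 8)² = (-5 - 8)² = (-13)² = 169)
w = -12 (w = 3*(-4) = -12)
W(F, o) = -48 (W(F, o) = 4*(-12) = -48)
1/W(z, N) = 1/(-48) = -1/48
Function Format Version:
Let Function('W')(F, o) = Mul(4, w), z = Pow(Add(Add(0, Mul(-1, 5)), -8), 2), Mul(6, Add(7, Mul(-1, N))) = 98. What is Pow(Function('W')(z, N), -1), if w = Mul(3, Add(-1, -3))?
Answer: Rational(-1, 48) ≈ -0.020833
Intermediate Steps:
N = Rational(-28, 3) (N = Add(7, Mul(Rational(-1, 6), 98)) = Add(7, Rational(-49, 3)) = Rational(-28, 3) ≈ -9.3333)
z = 169 (z = Pow(Add(Add(0, -5), -8), 2) = Pow(Add(-5, -8), 2) = Pow(-13, 2) = 169)
w = -12 (w = Mul(3, -4) = -12)
Function('W')(F, o) = -48 (Function('W')(F, o) = Mul(4, -12) = -48)
Pow(Function('W')(z, N), -1) = Pow(-48, -1) = Rational(-1, 48)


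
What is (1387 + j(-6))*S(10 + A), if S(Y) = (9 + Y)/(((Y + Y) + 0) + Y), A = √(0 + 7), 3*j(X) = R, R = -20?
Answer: 252601/279 - 4141*√7/93 ≈ 787.57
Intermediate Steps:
j(X) = -20/3 (j(X) = (⅓)*(-20) = -20/3)
A = √7 ≈ 2.6458
S(Y) = (9 + Y)/(3*Y) (S(Y) = (9 + Y)/((2*Y + 0) + Y) = (9 + Y)/(2*Y + Y) = (9 + Y)/((3*Y)) = (9 + Y)*(1/(3*Y)) = (9 + Y)/(3*Y))
(1387 + j(-6))*S(10 + A) = (1387 - 20/3)*((9 + (10 + √7))/(3*(10 + √7))) = 4141*((19 + √7)/(3*(10 + √7)))/3 = 4141*(19 + √7)/(9*(10 + √7))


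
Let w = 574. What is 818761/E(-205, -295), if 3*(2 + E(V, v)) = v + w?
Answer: 818761/91 ≈ 8997.4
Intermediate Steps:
E(V, v) = 568/3 + v/3 (E(V, v) = -2 + (v + 574)/3 = -2 + (574 + v)/3 = -2 + (574/3 + v/3) = 568/3 + v/3)
818761/E(-205, -295) = 818761/(568/3 + (⅓)*(-295)) = 818761/(568/3 - 295/3) = 818761/91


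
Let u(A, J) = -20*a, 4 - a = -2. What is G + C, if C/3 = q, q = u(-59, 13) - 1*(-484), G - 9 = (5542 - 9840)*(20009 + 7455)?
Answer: -118039171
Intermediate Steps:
a = 6 (a = 4 - 1*(-2) = 4 + 2 = 6)
G = -118040263 (G = 9 + (5542 - 9840)*(20009 + 7455) = 9 - 4298*27464 = 9 - 118040272 = -118040263)
u(A, J) = -120 (u(A, J) = -20*6 = -120)
q = 364 (q = -120 - 1*(-484) = -120 + 484 = 364)
C = 1092 (C = 3*364 = 1092)
G + C = -118040263 + 1092 = -118039171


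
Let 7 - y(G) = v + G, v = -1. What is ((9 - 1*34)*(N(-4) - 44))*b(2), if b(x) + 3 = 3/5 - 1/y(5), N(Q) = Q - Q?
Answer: -9020/3 ≈ -3006.7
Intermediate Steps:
y(G) = 8 - G (y(G) = 7 - (-1 + G) = 7 + (1 - G) = 8 - G)
N(Q) = 0
b(x) = -41/15 (b(x) = -3 + (3/5 - 1/(8 - 1*5)) = -3 + (3*(⅕) - 1/(8 - 5)) = -3 + (⅗ - 1/3) = -3 + (⅗ - 1*⅓) = -3 + (⅗ - ⅓) = -3 + 4/15 = -41/15)
((9 - 1*34)*(N(-4) - 44))*b(2) = ((9 - 1*34)*(0 - 44))*(-41/15) = ((9 - 34)*(-44))*(-41/15) = -25*(-44)*(-41/15) = 1100*(-41/15) = -9020/3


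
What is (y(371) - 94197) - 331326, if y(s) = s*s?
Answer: -287882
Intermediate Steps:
y(s) = s²
(y(371) - 94197) - 331326 = (371² - 94197) - 331326 = (137641 - 94197) - 331326 = 43444 - 331326 = -287882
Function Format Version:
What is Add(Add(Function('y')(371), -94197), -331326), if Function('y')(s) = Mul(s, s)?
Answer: -287882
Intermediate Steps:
Function('y')(s) = Pow(s, 2)
Add(Add(Function('y')(371), -94197), -331326) = Add(Add(Pow(371, 2), -94197), -331326) = Add(Add(137641, -94197), -331326) = Add(43444, -331326) = -287882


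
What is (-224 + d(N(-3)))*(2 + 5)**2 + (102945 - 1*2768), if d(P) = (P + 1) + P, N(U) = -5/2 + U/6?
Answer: 88956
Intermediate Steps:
N(U) = -5/2 + U/6 (N(U) = -5*1/2 + U*(1/6) = -5/2 + U/6)
d(P) = 1 + 2*P (d(P) = (1 + P) + P = 1 + 2*P)
(-224 + d(N(-3)))*(2 + 5)**2 + (102945 - 1*2768) = (-224 + (1 + 2*(-5/2 + (1/6)*(-3))))*(2 + 5)**2 + (102945 - 1*2768) = (-224 + (1 + 2*(-5/2 - 1/2)))*7**2 + (102945 - 2768) = (-224 + (1 + 2*(-3)))*49 + 100177 = (-224 + (1 - 6))*49 + 100177 = (-224 - 5)*49 + 100177 = -229*49 + 100177 = -11221 + 100177 = 88956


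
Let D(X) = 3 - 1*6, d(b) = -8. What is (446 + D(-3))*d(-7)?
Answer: -3544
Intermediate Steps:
D(X) = -3 (D(X) = 3 - 6 = -3)
(446 + D(-3))*d(-7) = (446 - 3)*(-8) = 443*(-8) = -3544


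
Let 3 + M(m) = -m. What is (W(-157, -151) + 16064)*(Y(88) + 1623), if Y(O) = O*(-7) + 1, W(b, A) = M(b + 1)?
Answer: 16346736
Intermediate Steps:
M(m) = -3 - m
W(b, A) = -4 - b (W(b, A) = -3 - (b + 1) = -3 - (1 + b) = -3 + (-1 - b) = -4 - b)
Y(O) = 1 - 7*O (Y(O) = -7*O + 1 = 1 - 7*O)
(W(-157, -151) + 16064)*(Y(88) + 1623) = ((-4 - 1*(-157)) + 16064)*((1 - 7*88) + 1623) = ((-4 + 157) + 16064)*((1 - 616) + 1623) = (153 + 16064)*(-615 + 1623) = 16217*1008 = 16346736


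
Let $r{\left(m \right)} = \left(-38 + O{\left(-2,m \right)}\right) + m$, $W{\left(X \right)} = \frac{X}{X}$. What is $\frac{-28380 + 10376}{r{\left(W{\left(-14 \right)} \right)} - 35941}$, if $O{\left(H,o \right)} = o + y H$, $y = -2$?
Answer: $\frac{2572}{5139} \approx 0.50049$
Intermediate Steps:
$W{\left(X \right)} = 1$
$O{\left(H,o \right)} = o - 2 H$
$r{\left(m \right)} = -34 + 2 m$ ($r{\left(m \right)} = \left(-38 + \left(m - -4\right)\right) + m = \left(-38 + \left(m + 4\right)\right) + m = \left(-38 + \left(4 + m\right)\right) + m = \left(-34 + m\right) + m = -34 + 2 m$)
$\frac{-28380 + 10376}{r{\left(W{\left(-14 \right)} \right)} - 35941} = \frac{-28380 + 10376}{\left(-34 + 2 \cdot 1\right) - 35941} = - \frac{18004}{\left(-34 + 2\right) - 35941} = - \frac{18004}{-32 - 35941} = - \frac{18004}{-35973} = \left(-18004\right) \left(- \frac{1}{35973}\right) = \frac{2572}{5139}$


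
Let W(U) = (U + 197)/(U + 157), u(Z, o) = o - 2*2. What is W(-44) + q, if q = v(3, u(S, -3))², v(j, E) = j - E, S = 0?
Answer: 11453/113 ≈ 101.35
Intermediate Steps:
u(Z, o) = -4 + o (u(Z, o) = o - 4 = -4 + o)
W(U) = (197 + U)/(157 + U)
q = 100 (q = (3 - (-4 - 3))² = (3 - 1*(-7))² = (3 + 7)² = 10² = 100)
W(-44) + q = (197 - 44)/(157 - 44) + 100 = 153/113 + 100 = 11453/113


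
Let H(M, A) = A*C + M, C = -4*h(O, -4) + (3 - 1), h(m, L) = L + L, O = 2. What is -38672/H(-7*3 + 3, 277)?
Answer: -4834/1175 ≈ -4.1140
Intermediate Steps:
h(m, L) = 2*L
C = 34 (C = -8*(-4) + (3 - 1) = -4*(-8) + 2 = 32 + 2 = 34)
H(M, A) = M + 34*A (H(M, A) = A*34 + M = 34*A + M = M + 34*A)
-38672/H(-7*3 + 3, 277) = -38672/((-7*3 + 3) + 34*277) = -38672/((-21 + 3) + 9418) = -38672/(-18 + 9418) = -38672/9400 = -38672*1/9400 = -4834/1175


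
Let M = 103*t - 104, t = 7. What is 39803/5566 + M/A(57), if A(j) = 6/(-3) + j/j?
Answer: -3394419/5566 ≈ -609.85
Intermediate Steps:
A(j) = -1 (A(j) = 6*(-⅓) + 1 = -2 + 1 = -1)
M = 617 (M = 103*7 - 104 = 721 - 104 = 617)
39803/5566 + M/A(57) = 39803/5566 + 617/(-1) = 39803*(1/5566) + 617*(-1) = 39803/5566 - 617 = -3394419/5566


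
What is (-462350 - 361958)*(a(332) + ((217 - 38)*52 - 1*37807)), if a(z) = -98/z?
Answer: 1949852351982/83 ≈ 2.3492e+10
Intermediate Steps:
(-462350 - 361958)*(a(332) + ((217 - 38)*52 - 1*37807)) = (-462350 - 361958)*(-98/332 + ((217 - 38)*52 - 1*37807)) = -824308*(-98*1/332 + (179*52 - 37807)) = -824308*(-49/166 + (9308 - 37807)) = -824308*(-49/166 - 28499) = -824308*(-4730883/166) = 1949852351982/83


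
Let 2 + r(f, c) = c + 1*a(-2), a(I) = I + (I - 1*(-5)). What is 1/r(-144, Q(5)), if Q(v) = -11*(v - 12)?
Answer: 1/76 ≈ 0.013158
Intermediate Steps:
Q(v) = 132 - 11*v (Q(v) = -11*(-12 + v) = 132 - 11*v)
a(I) = 5 + 2*I (a(I) = I + (I + 5) = I + (5 + I) = 5 + 2*I)
r(f, c) = -1 + c (r(f, c) = -2 + (c + 1*(5 + 2*(-2))) = -2 + (c + 1*(5 - 4)) = -2 + (c + 1*1) = -2 + (c + 1) = -2 + (1 + c) = -1 + c)
1/r(-144, Q(5)) = 1/(-1 + (132 - 11*5)) = 1/(-1 + (132 - 55)) = 1/(-1 + 77) = 1/76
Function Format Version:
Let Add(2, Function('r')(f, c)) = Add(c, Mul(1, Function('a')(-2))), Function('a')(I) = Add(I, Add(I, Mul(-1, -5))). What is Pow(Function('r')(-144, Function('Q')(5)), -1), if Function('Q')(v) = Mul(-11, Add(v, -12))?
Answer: Rational(1, 76) ≈ 0.013158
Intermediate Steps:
Function('Q')(v) = Add(132, Mul(-11, v)) (Function('Q')(v) = Mul(-11, Add(-12, v)) = Add(132, Mul(-11, v)))
Function('a')(I) = Add(5, Mul(2, I)) (Function('a')(I) = Add(I, Add(I, 5)) = Add(I, Add(5, I)) = Add(5, Mul(2, I)))
Function('r')(f, c) = Add(-1, c) (Function('r')(f, c) = Add(-2, Add(c, Mul(1, Add(5, Mul(2, -2))))) = Add(-2, Add(c, Mul(1, Add(5, -4)))) = Add(-2, Add(c, Mul(1, 1))) = Add(-2, Add(c, 1)) = Add(-2, Add(1, c)) = Add(-1, c))
Pow(Function('r')(-144, Function('Q')(5)), -1) = Pow(Add(-1, Add(132, Mul(-11, 5))), -1) = Pow(Add(-1, Add(132, -55)), -1) = Pow(Add(-1, 77), -1) = Pow(76, -1) = Rational(1, 76)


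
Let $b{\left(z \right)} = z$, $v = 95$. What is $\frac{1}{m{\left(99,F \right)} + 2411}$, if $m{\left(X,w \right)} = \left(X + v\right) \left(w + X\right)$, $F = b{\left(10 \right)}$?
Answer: $\frac{1}{23557} \approx 4.245 \cdot 10^{-5}$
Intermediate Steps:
$F = 10$
$m{\left(X,w \right)} = \left(95 + X\right) \left(X + w\right)$ ($m{\left(X,w \right)} = \left(X + 95\right) \left(w + X\right) = \left(95 + X\right) \left(X + w\right)$)
$\frac{1}{m{\left(99,F \right)} + 2411} = \frac{1}{\left(99^{2} + 95 \cdot 99 + 95 \cdot 10 + 99 \cdot 10\right) + 2411} = \frac{1}{\left(9801 + 9405 + 950 + 990\right) + 2411} = \frac{1}{21146 + 2411} = \frac{1}{23557}$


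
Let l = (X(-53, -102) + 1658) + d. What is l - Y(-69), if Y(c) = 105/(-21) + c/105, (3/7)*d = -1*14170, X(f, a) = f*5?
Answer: -3324791/105 ≈ -31665.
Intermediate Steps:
X(f, a) = 5*f
d = -99190/3 (d = 7*(-1*14170)/3 = (7/3)*(-14170) = -99190/3 ≈ -33063.)
Y(c) = -5 + c/105 (Y(c) = 105*(-1/21) + c*(1/105) = -5 + c/105)
l = -95011/3 (l = (5*(-53) + 1658) - 99190/3 = (-265 + 1658) - 99190/3 = 1393 - 99190/3 = -95011/3 ≈ -31670.)
l - Y(-69) = -95011/3 - (-5 + (1/105)*(-69)) = -95011/3 - (-5 - 23/35) = -95011/3 - 1*(-198/35) = -95011/3 + 198/35 = -3324791/105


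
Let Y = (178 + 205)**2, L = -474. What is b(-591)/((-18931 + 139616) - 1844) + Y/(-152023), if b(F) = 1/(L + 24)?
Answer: -7844700504073/8129954404350 ≈ -0.96491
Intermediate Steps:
b(F) = -1/450 (b(F) = 1/(-474 + 24) = 1/(-450) = -1/450)
Y = 146689 (Y = 383**2 = 146689)
b(-591)/((-18931 + 139616) - 1844) + Y/(-152023) = -1/(450*((-18931 + 139616) - 1844)) + 146689/(-152023) = -1/(450*(120685 - 1844)) + 146689*(-1/152023) = -1/450/118841 - 146689/152023 = -1/450*1/118841 - 146689/152023 = -1/53478450 - 146689/152023 = -7844700504073/8129954404350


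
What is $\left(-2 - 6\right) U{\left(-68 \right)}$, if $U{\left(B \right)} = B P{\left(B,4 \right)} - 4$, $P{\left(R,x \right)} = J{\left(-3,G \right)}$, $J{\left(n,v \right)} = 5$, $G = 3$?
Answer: $2752$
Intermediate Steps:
$P{\left(R,x \right)} = 5$
$U{\left(B \right)} = -4 + 5 B$ ($U{\left(B \right)} = B 5 - 4 = 5 B - 4 = -4 + 5 B$)
$\left(-2 - 6\right) U{\left(-68 \right)} = \left(-2 - 6\right) \left(-4 + 5 \left(-68\right)\right) = \left(-2 - 6\right) \left(-4 - 340\right) = \left(-8\right) \left(-344\right) = 2752$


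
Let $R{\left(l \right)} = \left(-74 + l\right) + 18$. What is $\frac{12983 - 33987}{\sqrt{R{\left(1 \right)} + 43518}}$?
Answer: $- \frac{21004 \sqrt{887}}{6209} \approx -100.75$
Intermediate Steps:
$R{\left(l \right)} = -56 + l$
$\frac{12983 - 33987}{\sqrt{R{\left(1 \right)} + 43518}} = \frac{12983 - 33987}{\sqrt{\left(-56 + 1\right) + 43518}} = - \frac{21004}{\sqrt{-55 + 43518}} = - \frac{21004}{\sqrt{43463}} = - \frac{21004}{7 \sqrt{887}} = - 21004 \frac{\sqrt{887}}{6209} = - \frac{21004 \sqrt{887}}{6209}$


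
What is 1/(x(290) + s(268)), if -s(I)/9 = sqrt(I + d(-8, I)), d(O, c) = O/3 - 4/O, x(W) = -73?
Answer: 146/32407 - 3*sqrt(9570)/32407 ≈ -0.0045508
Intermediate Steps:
d(O, c) = -4/O + O/3 (d(O, c) = O*(1/3) - 4/O = O/3 - 4/O = -4/O + O/3)
s(I) = -9*sqrt(-13/6 + I) (s(I) = -9*sqrt(I + (-4/(-8) + (1/3)*(-8))) = -9*sqrt(I + (-4*(-1/8) - 8/3)) = -9*sqrt(I + (1/2 - 8/3)) = -9*sqrt(I - 13/6) = -9*sqrt(-13/6 + I))
1/(x(290) + s(268)) = 1/(-73 - 3*sqrt(-78 + 36*268)/2) = 1/(-73 - 3*sqrt(-78 + 9648)/2) = 1/(-73 - 3*sqrt(9570)/2)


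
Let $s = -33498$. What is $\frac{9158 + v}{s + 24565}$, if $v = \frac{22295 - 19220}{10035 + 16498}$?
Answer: $- \frac{242992289}{237019289} \approx -1.0252$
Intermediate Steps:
$v = \frac{3075}{26533} \approx 0.11589$
$\frac{9158 + v}{s + 24565} = \frac{9158 + \frac{3075}{26533}}{-33498 + 24565} = \frac{242992289}{26533 \left(-8933\right)} = \frac{242992289}{26533} \left(- \frac{1}{8933}\right) = - \frac{242992289}{237019289}$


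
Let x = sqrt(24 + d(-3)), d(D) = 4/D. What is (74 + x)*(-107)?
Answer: -7918 - 214*sqrt(51)/3 ≈ -8427.4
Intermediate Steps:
x = 2*sqrt(51)/3 (x = sqrt(24 + 4/(-3)) = sqrt(24 + 4*(-1/3)) = sqrt(24 - 4/3) = sqrt(68/3) = 2*sqrt(51)/3 ≈ 4.7610)
(74 + x)*(-107) = (74 + 2*sqrt(51)/3)*(-107) = -7918 - 214*sqrt(51)/3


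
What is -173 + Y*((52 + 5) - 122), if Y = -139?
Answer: 8862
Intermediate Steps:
-173 + Y*((52 + 5) - 122) = -173 - 139*((52 + 5) - 122) = -173 - 139*(57 - 122) = -173 - 139*(-65) = -173 + 9035 = 8862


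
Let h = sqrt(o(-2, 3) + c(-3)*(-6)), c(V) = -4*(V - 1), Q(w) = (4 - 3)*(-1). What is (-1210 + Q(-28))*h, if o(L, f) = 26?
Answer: -1211*I*sqrt(70) ≈ -10132.0*I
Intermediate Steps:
Q(w) = -1 (Q(w) = 1*(-1) = -1)
c(V) = 4 - 4*V (c(V) = -4*(-1 + V) = 4 - 4*V)
h = I*sqrt(70) (h = sqrt(26 + (4 - 4*(-3))*(-6)) = sqrt(26 + (4 + 12)*(-6)) = sqrt(26 + 16*(-6)) = sqrt(26 - 96) = sqrt(-70) = I*sqrt(70) ≈ 8.3666*I)
(-1210 + Q(-28))*h = (-1210 - 1)*(I*sqrt(70)) = -1211*I*sqrt(70)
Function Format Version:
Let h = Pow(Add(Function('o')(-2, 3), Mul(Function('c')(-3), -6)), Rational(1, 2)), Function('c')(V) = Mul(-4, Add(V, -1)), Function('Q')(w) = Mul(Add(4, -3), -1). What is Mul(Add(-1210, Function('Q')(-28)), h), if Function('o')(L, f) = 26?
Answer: Mul(-1211, I, Pow(70, Rational(1, 2))) ≈ Mul(-10132., I)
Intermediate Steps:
Function('Q')(w) = -1 (Function('Q')(w) = Mul(1, -1) = -1)
Function('c')(V) = Add(4, Mul(-4, V)) (Function('c')(V) = Mul(-4, Add(-1, V)) = Add(4, Mul(-4, V)))
h = Mul(I, Pow(70, Rational(1, 2))) (h = Pow(Add(26, Mul(Add(4, Mul(-4, -3)), -6)), Rational(1, 2)) = Pow(Add(26, Mul(Add(4, 12), -6)), Rational(1, 2)) = Pow(Add(26, Mul(16, -6)), Rational(1, 2)) = Pow(Add(26, -96), Rational(1, 2)) = Pow(-70, Rational(1, 2)) = Mul(I, Pow(70, Rational(1, 2))) ≈ Mul(8.3666, I))
Mul(Add(-1210, Function('Q')(-28)), h) = Mul(Add(-1210, -1), Mul(I, Pow(70, Rational(1, 2)))) = Mul(-1211, Mul(I, Pow(70, Rational(1, 2)))) = Mul(-1211, I, Pow(70, Rational(1, 2)))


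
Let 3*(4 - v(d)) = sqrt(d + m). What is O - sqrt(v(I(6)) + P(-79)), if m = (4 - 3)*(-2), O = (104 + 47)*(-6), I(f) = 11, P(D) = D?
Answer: -906 - 2*I*sqrt(19) ≈ -906.0 - 8.7178*I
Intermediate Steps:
O = -906 (O = 151*(-6) = -906)
m = -2 (m = 1*(-2) = -2)
v(d) = 4 - sqrt(-2 + d)/3 (v(d) = 4 - sqrt(d - 2)/3 = 4 - sqrt(-2 + d)/3)
O - sqrt(v(I(6)) + P(-79)) = -906 - sqrt((4 - sqrt(-2 + 11)/3) - 79) = -906 - sqrt((4 - sqrt(9)/3) - 79) = -906 - sqrt((4 - 1/3*3) - 79) = -906 - sqrt((4 - 1) - 79) = -906 - sqrt(3 - 79) = -906 - sqrt(-76) = -906 - 2*I*sqrt(19)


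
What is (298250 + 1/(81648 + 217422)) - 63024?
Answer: 70349039821/299070 ≈ 2.3523e+5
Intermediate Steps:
(298250 + 1/(81648 + 217422)) - 63024 = (298250 + 1/299070) - 63024 = 89197627501/299070 - 63024 = 70349039821/299070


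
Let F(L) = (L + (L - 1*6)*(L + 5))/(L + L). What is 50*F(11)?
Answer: 2275/11 ≈ 206.82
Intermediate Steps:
F(L) = (L + (-6 + L)*(5 + L))/(2*L) (F(L) = (L + (L - 6)*(5 + L))/((2*L)) = (L + (-6 + L)*(5 + L))*(1/(2*L)) = (L + (-6 + L)*(5 + L))/(2*L))
50*F(11) = 50*((½)*11 - 15/11) = 50*(11/2 - 15*1/11) = 50*(11/2 - 15/11) = 50*(91/22) = 2275/11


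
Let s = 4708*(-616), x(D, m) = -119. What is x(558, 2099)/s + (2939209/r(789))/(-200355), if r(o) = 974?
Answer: -607204283723/40424836547040 ≈ -0.015021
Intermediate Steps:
s = -2900128
x(558, 2099)/s + (2939209/r(789))/(-200355) = -119/(-2900128) + (2939209/974)/(-200355) = -119*(-1/2900128) + (2939209*(1/974))*(-1/200355) = 17/414304 + (2939209/974)*(-1/200355) = 17/414304 - 2939209/195145770 = -607204283723/40424836547040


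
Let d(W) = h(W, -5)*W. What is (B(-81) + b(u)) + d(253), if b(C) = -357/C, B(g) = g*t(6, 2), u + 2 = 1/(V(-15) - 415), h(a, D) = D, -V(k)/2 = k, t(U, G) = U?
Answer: -404192/257 ≈ -1572.7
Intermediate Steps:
V(k) = -2*k
u = -771/385 (u = -2 + 1/(-2*(-15) - 415) = -2 + 1/(30 - 415) = -2 + 1/(-385) = -2 - 1/385 = -771/385 ≈ -2.0026)
d(W) = -5*W
B(g) = 6*g (B(g) = g*6 = 6*g)
(B(-81) + b(u)) + d(253) = (6*(-81) - 357/(-771/385)) - 5*253 = (-486 - 357*(-385/771)) - 1265 = (-486 + 45815/257) - 1265 = -79087/257 - 1265 = -404192/257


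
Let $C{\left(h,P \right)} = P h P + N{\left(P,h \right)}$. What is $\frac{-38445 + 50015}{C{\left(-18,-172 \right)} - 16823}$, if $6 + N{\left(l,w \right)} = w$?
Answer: $- \frac{11570}{549359} \approx -0.021061$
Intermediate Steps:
$N{\left(l,w \right)} = -6 + w$
$C{\left(h,P \right)} = -6 + h + h P^{2}$ ($C{\left(h,P \right)} = P h P + \left(-6 + h\right) = h P^{2} + \left(-6 + h\right) = -6 + h + h P^{2}$)
$\frac{-38445 + 50015}{C{\left(-18,-172 \right)} - 16823} = \frac{-38445 + 50015}{\left(-6 - 18 - 18 \left(-172\right)^{2}\right) - 16823} = \frac{11570}{\left(-6 - 18 - 532512\right) - 16823} = \frac{11570}{-532536 - 16823} = \frac{11570}{-549359} = 11570 \left(- \frac{1}{549359}\right) = - \frac{11570}{549359}$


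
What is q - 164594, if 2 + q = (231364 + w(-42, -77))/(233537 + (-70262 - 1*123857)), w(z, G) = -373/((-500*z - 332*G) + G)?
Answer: -301598998447441/1832424566 ≈ -1.6459e+5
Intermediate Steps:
w(z, G) = -373/(-500*z - 331*G)
q = 7090568763/1832424566 (q = -2 + (231364 + 373/(331*(-77) + 500*(-42)))/(233537 + (-70262 - 1*123857)) = -2 + (231364 + 373/(-25487 - 21000))/(233537 + (-70262 - 123857)) = -2 + (231364 + 373/(-46487))/(233537 - 194119) = -2 + (231364 + 373*(-1/46487))/39418 = -2 + (231364 - 373/46487)*(1/39418) = -2 + (10755417895/46487)*(1/39418) = -2 + 10755417895/1832424566 = 7090568763/1832424566 ≈ 3.8695)
q - 164594 = 7090568763/1832424566 - 164594 = -301598998447441/1832424566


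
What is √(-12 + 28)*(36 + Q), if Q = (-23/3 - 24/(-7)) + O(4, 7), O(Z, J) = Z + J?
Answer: 3592/21 ≈ 171.05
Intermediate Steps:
O(Z, J) = J + Z
Q = 142/21 (Q = (-23/3 - 24/(-7)) + (7 + 4) = (-23*⅓ - 24*(-⅐)) + 11 = (-23/3 + 24/7) + 11 = -89/21 + 11 = 142/21 ≈ 6.7619)
√(-12 + 28)*(36 + Q) = √(-12 + 28)*(36 + 142/21) = √16*(898/21) = 4*(898/21) = 3592/21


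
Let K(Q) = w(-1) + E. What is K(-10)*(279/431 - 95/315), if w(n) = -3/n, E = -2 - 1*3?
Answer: -18776/27153 ≈ -0.69149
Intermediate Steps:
E = -5 (E = -2 - 3 = -5)
K(Q) = -2 (K(Q) = -3/(-1) - 5 = -3*(-1) - 5 = 3 - 5 = -2)
K(-10)*(279/431 - 95/315) = -2*(279/431 - 95/315) = -2*(279*(1/431) - 95*1/315) = -2*(279/431 - 19/63) = -2*9388/27153 = -18776/27153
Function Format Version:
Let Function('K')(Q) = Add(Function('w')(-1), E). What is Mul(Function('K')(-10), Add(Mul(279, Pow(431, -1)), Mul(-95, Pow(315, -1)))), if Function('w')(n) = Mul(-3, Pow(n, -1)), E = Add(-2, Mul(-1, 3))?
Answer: Rational(-18776, 27153) ≈ -0.69149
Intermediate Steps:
E = -5 (E = Add(-2, -3) = -5)
Function('K')(Q) = -2 (Function('K')(Q) = Add(Mul(-3, Pow(-1, -1)), -5) = Add(Mul(-3, -1), -5) = Add(3, -5) = -2)
Mul(Function('K')(-10), Add(Mul(279, Pow(431, -1)), Mul(-95, Pow(315, -1)))) = Mul(-2, Add(Mul(279, Pow(431, -1)), Mul(-95, Pow(315, -1)))) = Mul(-2, Add(Mul(279, Rational(1, 431)), Mul(-95, Rational(1, 315)))) = Mul(-2, Add(Rational(279, 431), Rational(-19, 63))) = Mul(-2, Rational(9388, 27153)) = Rational(-18776, 27153)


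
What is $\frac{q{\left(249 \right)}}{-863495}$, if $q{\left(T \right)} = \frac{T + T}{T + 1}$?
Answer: $- \frac{249}{107936875} \approx -2.3069 \cdot 10^{-6}$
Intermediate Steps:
$q{\left(T \right)} = \frac{2 T}{1 + T}$
$\frac{q{\left(249 \right)}}{-863495} = \frac{2 \cdot 249 \frac{1}{1 + 249}}{-863495} = 2 \cdot 249 \cdot \frac{1}{250} \left(- \frac{1}{863495}\right) = \frac{249}{125} \left(- \frac{1}{863495}\right) = - \frac{249}{107936875}$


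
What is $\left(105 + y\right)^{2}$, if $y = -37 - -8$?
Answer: $5776$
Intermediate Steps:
$y = -29$ ($y = -37 + 8 = -29$)
$\left(105 + y\right)^{2} = \left(105 - 29\right)^{2} = 76^{2} = 5776$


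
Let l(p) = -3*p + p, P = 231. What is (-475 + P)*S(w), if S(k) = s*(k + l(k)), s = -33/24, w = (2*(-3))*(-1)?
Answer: -2013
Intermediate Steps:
l(p) = -2*p
w = 6 (w = -6*(-1) = 6)
s = -11/8 (s = -33*1/24 = -11/8 ≈ -1.3750)
S(k) = 11*k/8 (S(k) = -11*(k - 2*k)/8 = -(-11)*k/8 = 11*k/8)
(-475 + P)*S(w) = (-475 + 231)*((11/8)*6) = -244*33/4 = -2013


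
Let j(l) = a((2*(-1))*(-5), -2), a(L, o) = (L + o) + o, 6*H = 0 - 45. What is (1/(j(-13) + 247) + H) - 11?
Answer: -9359/506 ≈ -18.496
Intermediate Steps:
H = -15/2 (H = (0 - 45)/6 = (⅙)*(-45) = -15/2 ≈ -7.5000)
a(L, o) = L + 2*o
j(l) = 6 (j(l) = (2*(-1))*(-5) + 2*(-2) = -2*(-5) - 4 = 10 - 4 = 6)
(1/(j(-13) + 247) + H) - 11 = (1/(6 + 247) - 15/2) - 11 = (1/253 - 15/2) - 11 = -3793/506 - 11 = -9359/506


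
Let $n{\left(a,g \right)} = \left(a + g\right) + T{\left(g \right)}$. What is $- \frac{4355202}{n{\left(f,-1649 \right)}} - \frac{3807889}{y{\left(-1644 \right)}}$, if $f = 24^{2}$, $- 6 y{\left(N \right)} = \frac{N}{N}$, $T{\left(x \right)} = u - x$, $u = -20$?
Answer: $\frac{6349381251}{278} \approx 2.2839 \cdot 10^{7}$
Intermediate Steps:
$T{\left(x \right)} = -20 - x$
$y{\left(N \right)} = - \frac{1}{6}$ ($y{\left(N \right)} = - \frac{N \frac{1}{N}}{6} = \left(- \frac{1}{6}\right) 1 = - \frac{1}{6}$)
$f = 576$
$n{\left(a,g \right)} = -20 + a$ ($n{\left(a,g \right)} = \left(a + g\right) - \left(20 + g\right) = -20 + a$)
$- \frac{4355202}{n{\left(f,-1649 \right)}} - \frac{3807889}{y{\left(-1644 \right)}} = - \frac{4355202}{-20 + 576} - \frac{3807889}{- \frac{1}{6}} = - \frac{4355202}{556} - -22847334 = \left(-4355202\right) \frac{1}{556} + 22847334 = - \frac{2177601}{278} + 22847334 = \frac{6349381251}{278}$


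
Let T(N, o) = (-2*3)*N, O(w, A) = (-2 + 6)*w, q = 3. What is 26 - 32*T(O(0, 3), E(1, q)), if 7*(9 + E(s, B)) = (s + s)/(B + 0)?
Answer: 26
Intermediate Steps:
O(w, A) = 4*w
E(s, B) = -9 + 2*s/(7*B) (E(s, B) = -9 + ((s + s)/(B + 0))/7 = -9 + ((2*s)/B)/7 = -9 + (2*s/B)/7 = -9 + 2*s/(7*B))
T(N, o) = -6*N
26 - 32*T(O(0, 3), E(1, q)) = 26 - (-192)*4*0 = 26 - (-192)*0 = 26 - 32*0 = 26 + 0 = 26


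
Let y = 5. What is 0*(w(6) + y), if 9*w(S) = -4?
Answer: 0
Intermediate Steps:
w(S) = -4/9 (w(S) = (⅑)*(-4) = -4/9)
0*(w(6) + y) = 0*(-4/9 + 5) = 0*(41/9) = 0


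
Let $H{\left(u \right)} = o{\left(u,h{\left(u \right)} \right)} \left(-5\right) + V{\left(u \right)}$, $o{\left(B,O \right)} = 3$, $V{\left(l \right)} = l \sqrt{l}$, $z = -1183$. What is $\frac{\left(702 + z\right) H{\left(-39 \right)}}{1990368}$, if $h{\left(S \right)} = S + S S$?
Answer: $\frac{2405}{663456} + \frac{6253 i \sqrt{39}}{663456} \approx 0.003625 + 0.058858 i$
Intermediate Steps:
$V{\left(l \right)} = l^{\frac{3}{2}}$
$h{\left(S \right)} = S + S^{2}$
$H{\left(u \right)} = -15 + u^{\frac{3}{2}}$ ($H{\left(u \right)} = 3 \left(-5\right) + u^{\frac{3}{2}} = -15 + u^{\frac{3}{2}}$)
$\frac{\left(702 + z\right) H{\left(-39 \right)}}{1990368} = \frac{\left(702 - 1183\right) \left(-15 + \left(-39\right)^{\frac{3}{2}}\right)}{1990368} = - 481 \left(-15 - 39 i \sqrt{39}\right) \frac{1}{1990368} = \left(7215 + 18759 i \sqrt{39}\right) \frac{1}{1990368} = \frac{2405}{663456} + \frac{6253 i \sqrt{39}}{663456}$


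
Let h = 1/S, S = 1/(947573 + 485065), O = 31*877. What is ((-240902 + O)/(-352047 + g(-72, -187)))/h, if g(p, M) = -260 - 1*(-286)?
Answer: 213715/504318661398 ≈ 4.2377e-7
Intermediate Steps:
O = 27187
g(p, M) = 26 (g(p, M) = -260 + 286 = 26)
S = 1/1432638 ≈ 6.9801e-7
h = 1432638 (h = 1/(1/1432638) = 1432638)
((-240902 + O)/(-352047 + g(-72, -187)))/h = ((-240902 + 27187)/(-352047 + 26))/1432638 = -213715/(-352021)*(1/1432638) = -213715*(-1/352021)*(1/1432638) = (213715/352021)*(1/1432638) = 213715/504318661398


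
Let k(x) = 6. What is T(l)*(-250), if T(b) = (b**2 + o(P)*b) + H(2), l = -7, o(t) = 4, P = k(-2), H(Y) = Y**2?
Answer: -6250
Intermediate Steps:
P = 6
T(b) = 4 + b**2 + 4*b (T(b) = (b**2 + 4*b) + 2**2 = (b**2 + 4*b) + 4 = 4 + b**2 + 4*b)
T(l)*(-250) = (4 + (-7)**2 + 4*(-7))*(-250) = (4 + 49 - 28)*(-250) = 25*(-250) = -6250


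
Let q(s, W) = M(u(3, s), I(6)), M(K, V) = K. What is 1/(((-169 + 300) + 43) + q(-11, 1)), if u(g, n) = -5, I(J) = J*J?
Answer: 1/169 ≈ 0.0059172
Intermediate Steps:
I(J) = J**2
q(s, W) = -5
1/(((-169 + 300) + 43) + q(-11, 1)) = 1/(((-169 + 300) + 43) - 5) = 1/((131 + 43) - 5) = 1/(174 - 5) = 1/169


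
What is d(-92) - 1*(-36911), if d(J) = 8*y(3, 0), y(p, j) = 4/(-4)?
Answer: 36903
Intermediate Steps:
y(p, j) = -1 (y(p, j) = 4*(-1/4) = -1)
d(J) = -8 (d(J) = 8*(-1) = -8)
d(-92) - 1*(-36911) = -8 - 1*(-36911) = -8 + 36911 = 36903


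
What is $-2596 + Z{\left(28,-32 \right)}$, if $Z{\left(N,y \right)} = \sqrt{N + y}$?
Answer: $-2596 + 2 i \approx -2596.0 + 2.0 i$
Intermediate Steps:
$-2596 + Z{\left(28,-32 \right)} = -2596 + \sqrt{28 - 32} = -2596 + \sqrt{-4} = -2596 + 2 i$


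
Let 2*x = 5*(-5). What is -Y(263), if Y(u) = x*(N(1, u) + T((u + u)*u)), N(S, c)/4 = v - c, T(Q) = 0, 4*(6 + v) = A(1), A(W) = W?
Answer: -26875/2 ≈ -13438.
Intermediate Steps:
v = -23/4 (v = -6 + (¼)*1 = -6 + ¼ = -23/4 ≈ -5.7500)
N(S, c) = -23 - 4*c (N(S, c) = 4*(-23/4 - c) = -23 - 4*c)
x = -25/2 (x = (5*(-5))/2 = (½)*(-25) = -25/2 ≈ -12.500)
Y(u) = 575/2 + 50*u (Y(u) = -25*((-23 - 4*u) + 0)/2 = -25*(-23 - 4*u)/2 = 575/2 + 50*u)
-Y(263) = -(575/2 + 50*263) = -(575/2 + 13150) = -1*26875/2 = -26875/2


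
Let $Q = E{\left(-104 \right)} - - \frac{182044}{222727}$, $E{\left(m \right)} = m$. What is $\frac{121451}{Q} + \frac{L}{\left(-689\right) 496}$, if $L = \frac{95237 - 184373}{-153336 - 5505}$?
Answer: $- \frac{143620565757889313}{122017536146844} \approx -1177.0$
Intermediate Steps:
$Q = - \frac{323684}{3137}$ ($Q = -104 - - \frac{182044}{222727} = -104 - \left(-182044\right) \frac{1}{222727} = -104 - - \frac{2564}{3137} = -104 + \frac{2564}{3137} = - \frac{323684}{3137} \approx -103.18$)
$L = \frac{9904}{17649}$ ($L = - \frac{89136}{-158841} = \left(-89136\right) \left(- \frac{1}{158841}\right) = \frac{9904}{17649} \approx 0.56116$)
$\frac{121451}{Q} + \frac{L}{\left(-689\right) 496} = \frac{121451}{- \frac{323684}{3137}} + \frac{9904}{17649 \left(\left(-689\right) 496\right)} = 121451 \left(- \frac{3137}{323684}\right) + \frac{9904}{17649 \left(-341744\right)} = - \frac{380991787}{323684} + \frac{9904}{17649} \left(- \frac{1}{341744}\right) = - \frac{380991787}{323684} - \frac{619}{376964991} = - \frac{143620565757889313}{122017536146844}$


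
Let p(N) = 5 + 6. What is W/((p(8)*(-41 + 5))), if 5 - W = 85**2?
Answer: 1805/99 ≈ 18.232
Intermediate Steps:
p(N) = 11
W = -7220 (W = 5 - 1*85**2 = 5 - 1*7225 = 5 - 7225 = -7220)
W/((p(8)*(-41 + 5))) = -7220*1/(11*(-41 + 5)) = -7220/(11*(-36)) = -7220/(-396) = -7220*(-1/396) = 1805/99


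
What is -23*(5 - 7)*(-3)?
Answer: -138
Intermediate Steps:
-23*(5 - 7)*(-3) = -(-46)*(-3) = -23*6 = -138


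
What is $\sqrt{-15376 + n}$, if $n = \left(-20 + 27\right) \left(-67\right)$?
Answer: $i \sqrt{15845} \approx 125.88 i$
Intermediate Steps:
$n = -469$ ($n = 7 \left(-67\right) = -469$)
$\sqrt{-15376 + n} = \sqrt{-15376 - 469} = \sqrt{-15845} = i \sqrt{15845}$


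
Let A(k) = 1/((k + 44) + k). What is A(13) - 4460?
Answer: -312199/70 ≈ -4460.0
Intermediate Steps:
A(k) = 1/(44 + 2*k) (A(k) = 1/((44 + k) + k) = 1/(44 + 2*k))
A(13) - 4460 = 1/(2*(22 + 13)) - 4460 = (½)/35 - 4460 = (½)*(1/35) - 4460 = 1/70 - 4460 = -312199/70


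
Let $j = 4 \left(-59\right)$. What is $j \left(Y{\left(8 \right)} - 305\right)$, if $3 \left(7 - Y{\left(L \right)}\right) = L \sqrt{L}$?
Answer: $70328 + \frac{3776 \sqrt{2}}{3} \approx 72108.0$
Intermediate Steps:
$Y{\left(L \right)} = 7 - \frac{L^{\frac{3}{2}}}{3}$ ($Y{\left(L \right)} = 7 - \frac{L \sqrt{L}}{3} = 7 - \frac{L^{\frac{3}{2}}}{3}$)
$j = -236$
$j \left(Y{\left(8 \right)} - 305\right) = - 236 \left(\left(7 - \frac{8^{\frac{3}{2}}}{3}\right) - 305\right) = - 236 \left(\left(7 - \frac{16 \sqrt{2}}{3}\right) - 305\right) = - 236 \left(-298 - \frac{16 \sqrt{2}}{3}\right) = 70328 + \frac{3776 \sqrt{2}}{3}$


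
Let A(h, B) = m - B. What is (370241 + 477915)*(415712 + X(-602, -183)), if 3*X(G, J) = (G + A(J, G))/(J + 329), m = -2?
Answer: 77216908480612/219 ≈ 3.5259e+11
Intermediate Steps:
A(h, B) = -2 - B
X(G, J) = -2/(3*(329 + J)) (X(G, J) = ((G + (-2 - G))/(J + 329))/3 = (-2/(329 + J))/3 = -2/(3*(329 + J)))
(370241 + 477915)*(415712 + X(-602, -183)) = (370241 + 477915)*(415712 - 2/(987 + 3*(-183))) = 848156*(415712 - 2/(987 - 549)) = 848156*(415712 - 2/438) = 848156*(415712 - 2*1/438) = 848156*(415712 - 1/219) = 848156*(91040927/219) = 77216908480612/219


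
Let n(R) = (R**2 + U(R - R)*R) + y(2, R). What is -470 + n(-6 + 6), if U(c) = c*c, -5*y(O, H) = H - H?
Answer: -470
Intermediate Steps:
y(O, H) = 0 (y(O, H) = -(H - H)/5 = -1/5*0 = 0)
U(c) = c**2
n(R) = R**2 (n(R) = (R**2 + (R - R)**2*R) + 0 = (R**2 + 0**2*R) + 0 = (R**2 + 0*R) + 0 = (R**2 + 0) + 0 = R**2 + 0 = R**2)
-470 + n(-6 + 6) = -470 + (-6 + 6)**2 = -470 + 0**2 = -470 + 0 = -470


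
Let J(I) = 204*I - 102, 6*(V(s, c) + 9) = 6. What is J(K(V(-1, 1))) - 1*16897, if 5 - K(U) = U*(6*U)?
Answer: -94315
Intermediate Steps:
V(s, c) = -8 (V(s, c) = -9 + (1/6)*6 = -9 + 1 = -8)
K(U) = 5 - 6*U**2 (K(U) = 5 - U*6*U = 5 - 6*U**2)
J(I) = -102 + 204*I
J(K(V(-1, 1))) - 1*16897 = (-102 + 204*(5 - 6*(-8)**2)) - 1*16897 = (-102 + 204*(5 - 6*64)) - 16897 = (-102 + 204*(5 - 384)) - 16897 = (-102 + 204*(-379)) - 16897 = (-102 - 77316) - 16897 = -77418 - 16897 = -94315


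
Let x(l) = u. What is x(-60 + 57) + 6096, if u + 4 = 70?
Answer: 6162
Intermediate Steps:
u = 66 (u = -4 + 70 = 66)
x(l) = 66
x(-60 + 57) + 6096 = 66 + 6096 = 6162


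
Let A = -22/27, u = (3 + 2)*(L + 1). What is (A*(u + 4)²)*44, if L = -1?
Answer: -15488/27 ≈ -573.63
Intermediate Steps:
u = 0 (u = (3 + 2)*(-1 + 1) = 5*0 = 0)
A = -22/27 (A = -22*1/27 = -22/27 ≈ -0.81481)
(A*(u + 4)²)*44 = -22*(0 + 4)²/27*44 = -22/27*4²*44 = -22/27*16*44 = -352/27*44 = -15488/27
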